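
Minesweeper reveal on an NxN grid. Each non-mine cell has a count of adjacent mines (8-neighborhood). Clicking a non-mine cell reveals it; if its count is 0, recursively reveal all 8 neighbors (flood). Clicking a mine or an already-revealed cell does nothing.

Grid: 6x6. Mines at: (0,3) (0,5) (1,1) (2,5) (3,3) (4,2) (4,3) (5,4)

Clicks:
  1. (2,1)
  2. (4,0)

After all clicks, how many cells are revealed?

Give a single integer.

Click 1 (2,1) count=1: revealed 1 new [(2,1)] -> total=1
Click 2 (4,0) count=0: revealed 7 new [(2,0) (3,0) (3,1) (4,0) (4,1) (5,0) (5,1)] -> total=8

Answer: 8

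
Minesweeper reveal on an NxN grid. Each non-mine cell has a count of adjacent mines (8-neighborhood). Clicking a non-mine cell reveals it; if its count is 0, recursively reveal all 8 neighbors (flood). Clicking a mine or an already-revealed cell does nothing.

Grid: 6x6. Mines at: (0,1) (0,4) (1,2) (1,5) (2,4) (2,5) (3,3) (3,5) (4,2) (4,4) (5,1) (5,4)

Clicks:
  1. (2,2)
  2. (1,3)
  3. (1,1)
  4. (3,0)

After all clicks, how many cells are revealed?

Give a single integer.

Click 1 (2,2) count=2: revealed 1 new [(2,2)] -> total=1
Click 2 (1,3) count=3: revealed 1 new [(1,3)] -> total=2
Click 3 (1,1) count=2: revealed 1 new [(1,1)] -> total=3
Click 4 (3,0) count=0: revealed 7 new [(1,0) (2,0) (2,1) (3,0) (3,1) (4,0) (4,1)] -> total=10

Answer: 10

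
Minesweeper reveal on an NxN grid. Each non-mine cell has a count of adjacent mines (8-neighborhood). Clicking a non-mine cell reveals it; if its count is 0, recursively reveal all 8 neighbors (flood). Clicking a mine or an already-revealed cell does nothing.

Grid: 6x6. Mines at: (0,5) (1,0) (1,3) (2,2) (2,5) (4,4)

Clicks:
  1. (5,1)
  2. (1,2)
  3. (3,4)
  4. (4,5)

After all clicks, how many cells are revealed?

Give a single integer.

Click 1 (5,1) count=0: revealed 14 new [(2,0) (2,1) (3,0) (3,1) (3,2) (3,3) (4,0) (4,1) (4,2) (4,3) (5,0) (5,1) (5,2) (5,3)] -> total=14
Click 2 (1,2) count=2: revealed 1 new [(1,2)] -> total=15
Click 3 (3,4) count=2: revealed 1 new [(3,4)] -> total=16
Click 4 (4,5) count=1: revealed 1 new [(4,5)] -> total=17

Answer: 17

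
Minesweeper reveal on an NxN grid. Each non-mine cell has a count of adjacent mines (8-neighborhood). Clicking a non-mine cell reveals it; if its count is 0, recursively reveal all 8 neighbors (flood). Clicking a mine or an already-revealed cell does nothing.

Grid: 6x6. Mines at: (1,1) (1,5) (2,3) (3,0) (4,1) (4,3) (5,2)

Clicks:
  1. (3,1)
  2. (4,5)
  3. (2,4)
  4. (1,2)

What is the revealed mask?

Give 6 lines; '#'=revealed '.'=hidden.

Answer: ......
..#...
....##
.#..##
....##
....##

Derivation:
Click 1 (3,1) count=2: revealed 1 new [(3,1)] -> total=1
Click 2 (4,5) count=0: revealed 8 new [(2,4) (2,5) (3,4) (3,5) (4,4) (4,5) (5,4) (5,5)] -> total=9
Click 3 (2,4) count=2: revealed 0 new [(none)] -> total=9
Click 4 (1,2) count=2: revealed 1 new [(1,2)] -> total=10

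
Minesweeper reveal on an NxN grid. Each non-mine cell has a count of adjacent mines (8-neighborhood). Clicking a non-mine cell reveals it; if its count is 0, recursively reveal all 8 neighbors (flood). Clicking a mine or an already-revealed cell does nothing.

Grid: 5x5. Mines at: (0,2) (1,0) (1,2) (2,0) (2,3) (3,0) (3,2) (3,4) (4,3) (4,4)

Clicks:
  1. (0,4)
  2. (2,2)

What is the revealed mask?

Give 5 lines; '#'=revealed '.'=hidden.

Click 1 (0,4) count=0: revealed 4 new [(0,3) (0,4) (1,3) (1,4)] -> total=4
Click 2 (2,2) count=3: revealed 1 new [(2,2)] -> total=5

Answer: ...##
...##
..#..
.....
.....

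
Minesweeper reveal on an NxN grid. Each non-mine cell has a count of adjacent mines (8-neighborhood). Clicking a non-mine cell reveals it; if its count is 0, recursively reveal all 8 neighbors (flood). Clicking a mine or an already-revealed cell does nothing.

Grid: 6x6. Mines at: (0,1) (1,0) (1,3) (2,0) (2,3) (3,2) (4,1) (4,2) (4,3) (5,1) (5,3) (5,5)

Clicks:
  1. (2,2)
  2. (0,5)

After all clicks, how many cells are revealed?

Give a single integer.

Answer: 11

Derivation:
Click 1 (2,2) count=3: revealed 1 new [(2,2)] -> total=1
Click 2 (0,5) count=0: revealed 10 new [(0,4) (0,5) (1,4) (1,5) (2,4) (2,5) (3,4) (3,5) (4,4) (4,5)] -> total=11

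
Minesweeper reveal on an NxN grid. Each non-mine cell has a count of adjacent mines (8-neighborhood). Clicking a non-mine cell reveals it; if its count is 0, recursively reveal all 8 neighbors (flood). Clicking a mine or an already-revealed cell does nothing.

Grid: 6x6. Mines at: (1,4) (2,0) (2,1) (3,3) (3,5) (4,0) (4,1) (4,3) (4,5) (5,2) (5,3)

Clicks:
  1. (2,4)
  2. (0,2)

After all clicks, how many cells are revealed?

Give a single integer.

Click 1 (2,4) count=3: revealed 1 new [(2,4)] -> total=1
Click 2 (0,2) count=0: revealed 8 new [(0,0) (0,1) (0,2) (0,3) (1,0) (1,1) (1,2) (1,3)] -> total=9

Answer: 9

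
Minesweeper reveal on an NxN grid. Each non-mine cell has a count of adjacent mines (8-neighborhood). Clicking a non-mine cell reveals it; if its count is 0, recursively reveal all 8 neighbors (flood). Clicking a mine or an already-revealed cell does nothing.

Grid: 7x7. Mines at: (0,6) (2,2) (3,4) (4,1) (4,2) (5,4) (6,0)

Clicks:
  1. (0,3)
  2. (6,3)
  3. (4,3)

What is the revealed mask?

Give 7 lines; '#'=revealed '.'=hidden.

Click 1 (0,3) count=0: revealed 19 new [(0,0) (0,1) (0,2) (0,3) (0,4) (0,5) (1,0) (1,1) (1,2) (1,3) (1,4) (1,5) (2,0) (2,1) (2,3) (2,4) (2,5) (3,0) (3,1)] -> total=19
Click 2 (6,3) count=1: revealed 1 new [(6,3)] -> total=20
Click 3 (4,3) count=3: revealed 1 new [(4,3)] -> total=21

Answer: ######.
######.
##.###.
##.....
...#...
.......
...#...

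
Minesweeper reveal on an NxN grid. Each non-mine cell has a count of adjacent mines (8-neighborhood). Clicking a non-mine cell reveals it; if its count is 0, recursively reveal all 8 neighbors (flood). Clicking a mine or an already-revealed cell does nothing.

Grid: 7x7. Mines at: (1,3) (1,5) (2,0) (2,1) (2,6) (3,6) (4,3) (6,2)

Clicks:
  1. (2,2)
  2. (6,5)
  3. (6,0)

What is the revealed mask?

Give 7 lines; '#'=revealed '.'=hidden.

Click 1 (2,2) count=2: revealed 1 new [(2,2)] -> total=1
Click 2 (6,5) count=0: revealed 11 new [(4,4) (4,5) (4,6) (5,3) (5,4) (5,5) (5,6) (6,3) (6,4) (6,5) (6,6)] -> total=12
Click 3 (6,0) count=0: revealed 11 new [(3,0) (3,1) (3,2) (4,0) (4,1) (4,2) (5,0) (5,1) (5,2) (6,0) (6,1)] -> total=23

Answer: .......
.......
..#....
###....
###.###
#######
##.####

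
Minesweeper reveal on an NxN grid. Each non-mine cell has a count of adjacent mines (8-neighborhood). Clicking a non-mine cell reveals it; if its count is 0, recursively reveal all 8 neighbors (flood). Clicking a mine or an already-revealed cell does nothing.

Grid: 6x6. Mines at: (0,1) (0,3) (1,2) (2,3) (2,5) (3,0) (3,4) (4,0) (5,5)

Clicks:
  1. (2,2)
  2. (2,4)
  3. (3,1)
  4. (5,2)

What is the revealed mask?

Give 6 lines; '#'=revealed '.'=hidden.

Answer: ......
......
..#.#.
.###..
.####.
.####.

Derivation:
Click 1 (2,2) count=2: revealed 1 new [(2,2)] -> total=1
Click 2 (2,4) count=3: revealed 1 new [(2,4)] -> total=2
Click 3 (3,1) count=2: revealed 1 new [(3,1)] -> total=3
Click 4 (5,2) count=0: revealed 10 new [(3,2) (3,3) (4,1) (4,2) (4,3) (4,4) (5,1) (5,2) (5,3) (5,4)] -> total=13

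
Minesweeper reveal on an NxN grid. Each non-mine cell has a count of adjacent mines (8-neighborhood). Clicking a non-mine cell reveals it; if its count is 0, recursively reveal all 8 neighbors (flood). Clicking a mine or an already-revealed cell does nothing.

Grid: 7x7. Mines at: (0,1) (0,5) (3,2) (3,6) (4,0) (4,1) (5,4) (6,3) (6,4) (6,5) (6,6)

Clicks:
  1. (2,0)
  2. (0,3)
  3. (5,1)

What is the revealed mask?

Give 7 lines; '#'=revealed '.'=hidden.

Click 1 (2,0) count=0: revealed 6 new [(1,0) (1,1) (2,0) (2,1) (3,0) (3,1)] -> total=6
Click 2 (0,3) count=0: revealed 17 new [(0,2) (0,3) (0,4) (1,2) (1,3) (1,4) (1,5) (2,2) (2,3) (2,4) (2,5) (3,3) (3,4) (3,5) (4,3) (4,4) (4,5)] -> total=23
Click 3 (5,1) count=2: revealed 1 new [(5,1)] -> total=24

Answer: ..###..
######.
######.
##.###.
...###.
.#.....
.......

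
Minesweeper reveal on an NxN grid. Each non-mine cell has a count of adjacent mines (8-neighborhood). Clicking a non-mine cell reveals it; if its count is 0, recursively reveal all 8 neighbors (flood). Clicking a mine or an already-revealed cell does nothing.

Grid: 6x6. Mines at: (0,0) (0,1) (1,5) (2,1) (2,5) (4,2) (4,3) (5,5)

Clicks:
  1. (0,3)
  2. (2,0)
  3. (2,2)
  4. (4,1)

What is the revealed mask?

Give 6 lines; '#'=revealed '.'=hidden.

Click 1 (0,3) count=0: revealed 12 new [(0,2) (0,3) (0,4) (1,2) (1,3) (1,4) (2,2) (2,3) (2,4) (3,2) (3,3) (3,4)] -> total=12
Click 2 (2,0) count=1: revealed 1 new [(2,0)] -> total=13
Click 3 (2,2) count=1: revealed 0 new [(none)] -> total=13
Click 4 (4,1) count=1: revealed 1 new [(4,1)] -> total=14

Answer: ..###.
..###.
#.###.
..###.
.#....
......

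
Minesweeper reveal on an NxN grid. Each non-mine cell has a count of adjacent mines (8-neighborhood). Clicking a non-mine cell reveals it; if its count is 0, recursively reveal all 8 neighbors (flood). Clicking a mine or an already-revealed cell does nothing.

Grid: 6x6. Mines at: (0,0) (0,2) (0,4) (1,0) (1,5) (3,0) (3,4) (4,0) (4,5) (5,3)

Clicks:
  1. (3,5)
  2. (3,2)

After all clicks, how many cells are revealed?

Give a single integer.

Answer: 13

Derivation:
Click 1 (3,5) count=2: revealed 1 new [(3,5)] -> total=1
Click 2 (3,2) count=0: revealed 12 new [(1,1) (1,2) (1,3) (2,1) (2,2) (2,3) (3,1) (3,2) (3,3) (4,1) (4,2) (4,3)] -> total=13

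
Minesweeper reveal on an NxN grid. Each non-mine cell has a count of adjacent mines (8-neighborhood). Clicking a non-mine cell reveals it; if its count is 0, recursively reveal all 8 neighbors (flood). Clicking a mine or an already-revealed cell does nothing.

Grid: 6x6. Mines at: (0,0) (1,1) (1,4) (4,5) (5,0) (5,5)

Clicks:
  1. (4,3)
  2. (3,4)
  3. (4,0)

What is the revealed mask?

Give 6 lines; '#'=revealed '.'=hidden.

Click 1 (4,3) count=0: revealed 19 new [(2,0) (2,1) (2,2) (2,3) (2,4) (3,0) (3,1) (3,2) (3,3) (3,4) (4,0) (4,1) (4,2) (4,3) (4,4) (5,1) (5,2) (5,3) (5,4)] -> total=19
Click 2 (3,4) count=1: revealed 0 new [(none)] -> total=19
Click 3 (4,0) count=1: revealed 0 new [(none)] -> total=19

Answer: ......
......
#####.
#####.
#####.
.####.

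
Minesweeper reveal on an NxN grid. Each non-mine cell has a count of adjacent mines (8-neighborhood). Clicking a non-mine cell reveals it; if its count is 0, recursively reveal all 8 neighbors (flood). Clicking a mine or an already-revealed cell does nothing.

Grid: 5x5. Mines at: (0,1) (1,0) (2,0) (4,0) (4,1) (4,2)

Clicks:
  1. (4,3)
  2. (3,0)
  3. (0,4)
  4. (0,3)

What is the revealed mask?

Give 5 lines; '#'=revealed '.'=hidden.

Answer: ..###
.####
.####
#####
...##

Derivation:
Click 1 (4,3) count=1: revealed 1 new [(4,3)] -> total=1
Click 2 (3,0) count=3: revealed 1 new [(3,0)] -> total=2
Click 3 (0,4) count=0: revealed 16 new [(0,2) (0,3) (0,4) (1,1) (1,2) (1,3) (1,4) (2,1) (2,2) (2,3) (2,4) (3,1) (3,2) (3,3) (3,4) (4,4)] -> total=18
Click 4 (0,3) count=0: revealed 0 new [(none)] -> total=18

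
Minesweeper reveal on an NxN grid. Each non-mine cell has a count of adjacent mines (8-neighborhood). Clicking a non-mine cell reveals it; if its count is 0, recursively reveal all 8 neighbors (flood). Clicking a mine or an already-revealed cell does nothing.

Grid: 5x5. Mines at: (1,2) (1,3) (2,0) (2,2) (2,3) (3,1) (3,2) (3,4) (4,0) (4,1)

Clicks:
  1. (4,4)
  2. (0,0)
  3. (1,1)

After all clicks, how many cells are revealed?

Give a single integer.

Click 1 (4,4) count=1: revealed 1 new [(4,4)] -> total=1
Click 2 (0,0) count=0: revealed 4 new [(0,0) (0,1) (1,0) (1,1)] -> total=5
Click 3 (1,1) count=3: revealed 0 new [(none)] -> total=5

Answer: 5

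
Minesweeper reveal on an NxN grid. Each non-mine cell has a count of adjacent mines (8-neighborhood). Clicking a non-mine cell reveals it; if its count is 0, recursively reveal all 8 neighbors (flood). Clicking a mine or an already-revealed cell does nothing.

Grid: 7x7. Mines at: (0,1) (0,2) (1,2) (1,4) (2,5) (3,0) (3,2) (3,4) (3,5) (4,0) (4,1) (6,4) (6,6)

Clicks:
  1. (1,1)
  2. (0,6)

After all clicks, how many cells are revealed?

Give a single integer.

Click 1 (1,1) count=3: revealed 1 new [(1,1)] -> total=1
Click 2 (0,6) count=0: revealed 4 new [(0,5) (0,6) (1,5) (1,6)] -> total=5

Answer: 5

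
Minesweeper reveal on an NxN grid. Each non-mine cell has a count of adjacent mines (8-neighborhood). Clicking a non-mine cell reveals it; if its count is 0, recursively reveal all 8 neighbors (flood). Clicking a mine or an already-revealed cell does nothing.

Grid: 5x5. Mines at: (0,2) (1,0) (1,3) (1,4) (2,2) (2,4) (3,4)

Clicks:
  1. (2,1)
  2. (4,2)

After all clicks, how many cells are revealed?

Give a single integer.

Click 1 (2,1) count=2: revealed 1 new [(2,1)] -> total=1
Click 2 (4,2) count=0: revealed 9 new [(2,0) (3,0) (3,1) (3,2) (3,3) (4,0) (4,1) (4,2) (4,3)] -> total=10

Answer: 10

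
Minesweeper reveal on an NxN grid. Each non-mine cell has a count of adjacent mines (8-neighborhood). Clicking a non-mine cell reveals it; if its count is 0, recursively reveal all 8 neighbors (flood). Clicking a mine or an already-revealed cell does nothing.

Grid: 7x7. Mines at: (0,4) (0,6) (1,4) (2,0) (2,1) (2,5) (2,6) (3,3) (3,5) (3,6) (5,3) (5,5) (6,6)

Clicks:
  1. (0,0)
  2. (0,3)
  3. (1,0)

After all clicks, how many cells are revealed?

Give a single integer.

Click 1 (0,0) count=0: revealed 8 new [(0,0) (0,1) (0,2) (0,3) (1,0) (1,1) (1,2) (1,3)] -> total=8
Click 2 (0,3) count=2: revealed 0 new [(none)] -> total=8
Click 3 (1,0) count=2: revealed 0 new [(none)] -> total=8

Answer: 8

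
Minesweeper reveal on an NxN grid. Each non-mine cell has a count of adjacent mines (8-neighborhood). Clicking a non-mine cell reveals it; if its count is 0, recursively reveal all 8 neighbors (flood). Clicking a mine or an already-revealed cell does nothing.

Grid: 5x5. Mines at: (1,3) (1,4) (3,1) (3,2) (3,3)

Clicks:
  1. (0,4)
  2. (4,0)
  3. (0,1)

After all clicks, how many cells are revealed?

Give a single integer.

Click 1 (0,4) count=2: revealed 1 new [(0,4)] -> total=1
Click 2 (4,0) count=1: revealed 1 new [(4,0)] -> total=2
Click 3 (0,1) count=0: revealed 9 new [(0,0) (0,1) (0,2) (1,0) (1,1) (1,2) (2,0) (2,1) (2,2)] -> total=11

Answer: 11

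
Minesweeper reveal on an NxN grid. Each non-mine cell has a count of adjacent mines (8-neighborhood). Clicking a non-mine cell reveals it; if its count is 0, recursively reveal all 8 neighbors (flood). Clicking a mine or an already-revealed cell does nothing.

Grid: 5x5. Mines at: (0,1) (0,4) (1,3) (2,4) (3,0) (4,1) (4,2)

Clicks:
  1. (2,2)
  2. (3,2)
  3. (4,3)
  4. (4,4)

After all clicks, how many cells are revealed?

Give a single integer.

Answer: 6

Derivation:
Click 1 (2,2) count=1: revealed 1 new [(2,2)] -> total=1
Click 2 (3,2) count=2: revealed 1 new [(3,2)] -> total=2
Click 3 (4,3) count=1: revealed 1 new [(4,3)] -> total=3
Click 4 (4,4) count=0: revealed 3 new [(3,3) (3,4) (4,4)] -> total=6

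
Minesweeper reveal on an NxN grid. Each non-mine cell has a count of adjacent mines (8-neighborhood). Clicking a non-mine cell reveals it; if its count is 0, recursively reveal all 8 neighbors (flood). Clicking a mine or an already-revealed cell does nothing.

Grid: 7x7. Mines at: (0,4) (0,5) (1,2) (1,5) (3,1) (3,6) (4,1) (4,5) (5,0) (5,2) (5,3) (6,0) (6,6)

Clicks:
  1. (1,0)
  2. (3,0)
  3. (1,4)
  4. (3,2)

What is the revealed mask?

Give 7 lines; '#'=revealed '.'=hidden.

Answer: ##.....
##..#..
##.....
#.#....
.......
.......
.......

Derivation:
Click 1 (1,0) count=0: revealed 6 new [(0,0) (0,1) (1,0) (1,1) (2,0) (2,1)] -> total=6
Click 2 (3,0) count=2: revealed 1 new [(3,0)] -> total=7
Click 3 (1,4) count=3: revealed 1 new [(1,4)] -> total=8
Click 4 (3,2) count=2: revealed 1 new [(3,2)] -> total=9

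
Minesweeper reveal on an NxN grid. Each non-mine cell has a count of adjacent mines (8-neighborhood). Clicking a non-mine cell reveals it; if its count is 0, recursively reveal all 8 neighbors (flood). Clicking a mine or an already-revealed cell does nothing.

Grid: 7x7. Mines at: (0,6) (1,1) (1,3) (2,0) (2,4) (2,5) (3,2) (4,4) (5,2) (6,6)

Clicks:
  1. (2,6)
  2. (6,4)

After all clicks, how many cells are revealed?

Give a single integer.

Click 1 (2,6) count=1: revealed 1 new [(2,6)] -> total=1
Click 2 (6,4) count=0: revealed 6 new [(5,3) (5,4) (5,5) (6,3) (6,4) (6,5)] -> total=7

Answer: 7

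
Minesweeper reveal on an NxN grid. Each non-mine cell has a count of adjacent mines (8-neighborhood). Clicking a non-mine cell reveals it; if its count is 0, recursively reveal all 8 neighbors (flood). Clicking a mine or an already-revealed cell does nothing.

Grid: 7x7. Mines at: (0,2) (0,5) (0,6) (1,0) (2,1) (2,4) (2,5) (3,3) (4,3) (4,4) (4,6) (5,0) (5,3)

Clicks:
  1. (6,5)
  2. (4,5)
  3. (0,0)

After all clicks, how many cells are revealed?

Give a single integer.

Click 1 (6,5) count=0: revealed 6 new [(5,4) (5,5) (5,6) (6,4) (6,5) (6,6)] -> total=6
Click 2 (4,5) count=2: revealed 1 new [(4,5)] -> total=7
Click 3 (0,0) count=1: revealed 1 new [(0,0)] -> total=8

Answer: 8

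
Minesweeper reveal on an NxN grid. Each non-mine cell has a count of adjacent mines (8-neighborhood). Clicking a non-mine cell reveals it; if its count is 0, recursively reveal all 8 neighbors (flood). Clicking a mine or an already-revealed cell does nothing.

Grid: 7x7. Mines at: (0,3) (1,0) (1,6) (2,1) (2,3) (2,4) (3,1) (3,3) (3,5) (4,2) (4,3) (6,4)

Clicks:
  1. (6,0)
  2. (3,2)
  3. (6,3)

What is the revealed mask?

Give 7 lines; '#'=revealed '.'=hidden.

Click 1 (6,0) count=0: revealed 10 new [(4,0) (4,1) (5,0) (5,1) (5,2) (5,3) (6,0) (6,1) (6,2) (6,3)] -> total=10
Click 2 (3,2) count=6: revealed 1 new [(3,2)] -> total=11
Click 3 (6,3) count=1: revealed 0 new [(none)] -> total=11

Answer: .......
.......
.......
..#....
##.....
####...
####...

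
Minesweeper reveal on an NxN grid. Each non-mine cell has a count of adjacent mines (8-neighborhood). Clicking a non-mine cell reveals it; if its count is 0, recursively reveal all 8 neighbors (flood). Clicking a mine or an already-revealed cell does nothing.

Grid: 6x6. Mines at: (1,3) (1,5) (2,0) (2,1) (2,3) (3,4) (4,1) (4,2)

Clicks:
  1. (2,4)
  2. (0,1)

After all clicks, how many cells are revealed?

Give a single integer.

Click 1 (2,4) count=4: revealed 1 new [(2,4)] -> total=1
Click 2 (0,1) count=0: revealed 6 new [(0,0) (0,1) (0,2) (1,0) (1,1) (1,2)] -> total=7

Answer: 7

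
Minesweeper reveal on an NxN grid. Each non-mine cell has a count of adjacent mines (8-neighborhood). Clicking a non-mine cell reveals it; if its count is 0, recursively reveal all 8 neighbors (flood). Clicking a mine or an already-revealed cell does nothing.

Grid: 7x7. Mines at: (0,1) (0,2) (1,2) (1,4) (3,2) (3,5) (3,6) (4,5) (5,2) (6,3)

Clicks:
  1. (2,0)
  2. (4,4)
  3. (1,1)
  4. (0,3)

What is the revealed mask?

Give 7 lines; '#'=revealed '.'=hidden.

Answer: ...#...
##.....
##.....
##.....
##..#..
##.....
##.....

Derivation:
Click 1 (2,0) count=0: revealed 12 new [(1,0) (1,1) (2,0) (2,1) (3,0) (3,1) (4,0) (4,1) (5,0) (5,1) (6,0) (6,1)] -> total=12
Click 2 (4,4) count=2: revealed 1 new [(4,4)] -> total=13
Click 3 (1,1) count=3: revealed 0 new [(none)] -> total=13
Click 4 (0,3) count=3: revealed 1 new [(0,3)] -> total=14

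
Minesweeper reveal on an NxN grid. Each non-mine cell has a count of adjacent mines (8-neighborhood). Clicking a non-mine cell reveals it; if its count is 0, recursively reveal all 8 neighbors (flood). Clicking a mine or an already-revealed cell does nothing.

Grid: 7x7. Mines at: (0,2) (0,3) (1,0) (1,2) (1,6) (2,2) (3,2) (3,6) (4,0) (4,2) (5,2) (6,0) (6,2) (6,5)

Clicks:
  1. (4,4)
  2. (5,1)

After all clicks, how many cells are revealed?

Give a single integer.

Click 1 (4,4) count=0: revealed 15 new [(1,3) (1,4) (1,5) (2,3) (2,4) (2,5) (3,3) (3,4) (3,5) (4,3) (4,4) (4,5) (5,3) (5,4) (5,5)] -> total=15
Click 2 (5,1) count=5: revealed 1 new [(5,1)] -> total=16

Answer: 16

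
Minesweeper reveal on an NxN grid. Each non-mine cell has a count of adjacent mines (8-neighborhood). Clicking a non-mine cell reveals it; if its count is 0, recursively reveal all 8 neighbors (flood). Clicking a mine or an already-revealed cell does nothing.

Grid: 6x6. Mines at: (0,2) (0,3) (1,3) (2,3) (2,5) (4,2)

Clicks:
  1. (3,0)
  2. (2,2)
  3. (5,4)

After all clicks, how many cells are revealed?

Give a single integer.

Answer: 24

Derivation:
Click 1 (3,0) count=0: revealed 15 new [(0,0) (0,1) (1,0) (1,1) (1,2) (2,0) (2,1) (2,2) (3,0) (3,1) (3,2) (4,0) (4,1) (5,0) (5,1)] -> total=15
Click 2 (2,2) count=2: revealed 0 new [(none)] -> total=15
Click 3 (5,4) count=0: revealed 9 new [(3,3) (3,4) (3,5) (4,3) (4,4) (4,5) (5,3) (5,4) (5,5)] -> total=24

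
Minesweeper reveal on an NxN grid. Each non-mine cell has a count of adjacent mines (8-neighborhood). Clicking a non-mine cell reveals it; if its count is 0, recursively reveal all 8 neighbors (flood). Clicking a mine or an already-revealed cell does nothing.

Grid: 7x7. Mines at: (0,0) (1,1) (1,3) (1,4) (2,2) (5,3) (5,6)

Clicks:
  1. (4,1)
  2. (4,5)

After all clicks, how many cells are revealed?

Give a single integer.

Answer: 15

Derivation:
Click 1 (4,1) count=0: revealed 14 new [(2,0) (2,1) (3,0) (3,1) (3,2) (4,0) (4,1) (4,2) (5,0) (5,1) (5,2) (6,0) (6,1) (6,2)] -> total=14
Click 2 (4,5) count=1: revealed 1 new [(4,5)] -> total=15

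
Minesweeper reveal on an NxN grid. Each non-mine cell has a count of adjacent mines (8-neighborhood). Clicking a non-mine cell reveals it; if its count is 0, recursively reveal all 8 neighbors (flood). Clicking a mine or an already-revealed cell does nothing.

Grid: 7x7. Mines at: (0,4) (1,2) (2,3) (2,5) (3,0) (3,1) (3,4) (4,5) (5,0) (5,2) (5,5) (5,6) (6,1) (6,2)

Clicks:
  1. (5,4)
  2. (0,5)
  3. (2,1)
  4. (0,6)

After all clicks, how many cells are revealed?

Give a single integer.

Answer: 6

Derivation:
Click 1 (5,4) count=2: revealed 1 new [(5,4)] -> total=1
Click 2 (0,5) count=1: revealed 1 new [(0,5)] -> total=2
Click 3 (2,1) count=3: revealed 1 new [(2,1)] -> total=3
Click 4 (0,6) count=0: revealed 3 new [(0,6) (1,5) (1,6)] -> total=6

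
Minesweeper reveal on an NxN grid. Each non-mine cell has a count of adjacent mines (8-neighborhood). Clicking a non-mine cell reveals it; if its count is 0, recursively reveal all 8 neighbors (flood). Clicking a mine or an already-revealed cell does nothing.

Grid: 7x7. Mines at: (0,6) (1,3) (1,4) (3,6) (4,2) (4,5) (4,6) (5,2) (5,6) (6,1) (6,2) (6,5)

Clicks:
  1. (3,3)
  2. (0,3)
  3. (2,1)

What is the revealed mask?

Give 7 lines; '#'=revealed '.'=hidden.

Answer: ####...
###....
###....
####...
##.....
##.....
.......

Derivation:
Click 1 (3,3) count=1: revealed 1 new [(3,3)] -> total=1
Click 2 (0,3) count=2: revealed 1 new [(0,3)] -> total=2
Click 3 (2,1) count=0: revealed 16 new [(0,0) (0,1) (0,2) (1,0) (1,1) (1,2) (2,0) (2,1) (2,2) (3,0) (3,1) (3,2) (4,0) (4,1) (5,0) (5,1)] -> total=18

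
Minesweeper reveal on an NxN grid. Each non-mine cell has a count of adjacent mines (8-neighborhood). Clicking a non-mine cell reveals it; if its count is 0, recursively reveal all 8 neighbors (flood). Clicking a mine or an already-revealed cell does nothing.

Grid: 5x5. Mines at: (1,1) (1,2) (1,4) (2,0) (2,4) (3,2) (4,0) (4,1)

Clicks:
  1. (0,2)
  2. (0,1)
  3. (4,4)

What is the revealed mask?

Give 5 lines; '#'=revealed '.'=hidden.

Click 1 (0,2) count=2: revealed 1 new [(0,2)] -> total=1
Click 2 (0,1) count=2: revealed 1 new [(0,1)] -> total=2
Click 3 (4,4) count=0: revealed 4 new [(3,3) (3,4) (4,3) (4,4)] -> total=6

Answer: .##..
.....
.....
...##
...##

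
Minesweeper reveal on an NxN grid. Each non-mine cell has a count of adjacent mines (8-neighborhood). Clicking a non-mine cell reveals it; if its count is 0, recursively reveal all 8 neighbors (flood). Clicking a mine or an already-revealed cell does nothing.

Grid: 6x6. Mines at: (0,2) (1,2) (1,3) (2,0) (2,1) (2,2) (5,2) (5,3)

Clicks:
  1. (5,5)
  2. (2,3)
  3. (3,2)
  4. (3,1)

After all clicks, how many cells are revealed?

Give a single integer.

Click 1 (5,5) count=0: revealed 15 new [(0,4) (0,5) (1,4) (1,5) (2,3) (2,4) (2,5) (3,3) (3,4) (3,5) (4,3) (4,4) (4,5) (5,4) (5,5)] -> total=15
Click 2 (2,3) count=3: revealed 0 new [(none)] -> total=15
Click 3 (3,2) count=2: revealed 1 new [(3,2)] -> total=16
Click 4 (3,1) count=3: revealed 1 new [(3,1)] -> total=17

Answer: 17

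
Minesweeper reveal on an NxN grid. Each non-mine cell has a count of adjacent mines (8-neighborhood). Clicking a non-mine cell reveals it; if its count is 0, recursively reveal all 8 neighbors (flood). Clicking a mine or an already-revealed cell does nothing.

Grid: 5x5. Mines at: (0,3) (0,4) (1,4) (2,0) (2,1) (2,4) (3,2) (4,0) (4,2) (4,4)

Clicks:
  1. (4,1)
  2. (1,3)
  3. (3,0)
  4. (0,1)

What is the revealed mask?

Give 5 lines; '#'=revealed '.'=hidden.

Click 1 (4,1) count=3: revealed 1 new [(4,1)] -> total=1
Click 2 (1,3) count=4: revealed 1 new [(1,3)] -> total=2
Click 3 (3,0) count=3: revealed 1 new [(3,0)] -> total=3
Click 4 (0,1) count=0: revealed 6 new [(0,0) (0,1) (0,2) (1,0) (1,1) (1,2)] -> total=9

Answer: ###..
####.
.....
#....
.#...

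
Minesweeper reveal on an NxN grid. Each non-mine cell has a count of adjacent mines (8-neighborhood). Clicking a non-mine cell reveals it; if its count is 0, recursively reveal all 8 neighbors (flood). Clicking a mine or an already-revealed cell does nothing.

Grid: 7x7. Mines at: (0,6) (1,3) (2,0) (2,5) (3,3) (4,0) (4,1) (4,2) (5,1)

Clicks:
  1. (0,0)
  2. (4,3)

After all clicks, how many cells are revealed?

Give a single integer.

Click 1 (0,0) count=0: revealed 6 new [(0,0) (0,1) (0,2) (1,0) (1,1) (1,2)] -> total=6
Click 2 (4,3) count=2: revealed 1 new [(4,3)] -> total=7

Answer: 7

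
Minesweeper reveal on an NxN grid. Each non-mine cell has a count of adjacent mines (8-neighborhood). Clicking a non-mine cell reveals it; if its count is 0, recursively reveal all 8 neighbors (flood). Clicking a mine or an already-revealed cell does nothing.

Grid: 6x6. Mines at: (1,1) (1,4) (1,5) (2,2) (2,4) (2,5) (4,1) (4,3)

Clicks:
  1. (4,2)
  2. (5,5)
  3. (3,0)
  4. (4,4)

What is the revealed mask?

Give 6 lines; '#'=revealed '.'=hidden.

Click 1 (4,2) count=2: revealed 1 new [(4,2)] -> total=1
Click 2 (5,5) count=0: revealed 6 new [(3,4) (3,5) (4,4) (4,5) (5,4) (5,5)] -> total=7
Click 3 (3,0) count=1: revealed 1 new [(3,0)] -> total=8
Click 4 (4,4) count=1: revealed 0 new [(none)] -> total=8

Answer: ......
......
......
#...##
..#.##
....##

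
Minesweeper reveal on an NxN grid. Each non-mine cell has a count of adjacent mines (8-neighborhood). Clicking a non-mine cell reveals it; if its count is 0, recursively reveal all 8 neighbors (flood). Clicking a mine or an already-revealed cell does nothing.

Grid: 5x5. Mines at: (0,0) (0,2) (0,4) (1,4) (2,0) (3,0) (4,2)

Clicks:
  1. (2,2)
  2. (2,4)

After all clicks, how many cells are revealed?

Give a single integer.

Click 1 (2,2) count=0: revealed 9 new [(1,1) (1,2) (1,3) (2,1) (2,2) (2,3) (3,1) (3,2) (3,3)] -> total=9
Click 2 (2,4) count=1: revealed 1 new [(2,4)] -> total=10

Answer: 10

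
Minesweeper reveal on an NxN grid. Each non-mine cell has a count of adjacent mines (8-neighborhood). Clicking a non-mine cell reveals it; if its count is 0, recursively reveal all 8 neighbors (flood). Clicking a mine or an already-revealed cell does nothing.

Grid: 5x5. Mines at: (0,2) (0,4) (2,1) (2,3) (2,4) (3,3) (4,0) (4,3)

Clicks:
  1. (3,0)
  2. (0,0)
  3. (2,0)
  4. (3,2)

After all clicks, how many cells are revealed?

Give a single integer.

Answer: 7

Derivation:
Click 1 (3,0) count=2: revealed 1 new [(3,0)] -> total=1
Click 2 (0,0) count=0: revealed 4 new [(0,0) (0,1) (1,0) (1,1)] -> total=5
Click 3 (2,0) count=1: revealed 1 new [(2,0)] -> total=6
Click 4 (3,2) count=4: revealed 1 new [(3,2)] -> total=7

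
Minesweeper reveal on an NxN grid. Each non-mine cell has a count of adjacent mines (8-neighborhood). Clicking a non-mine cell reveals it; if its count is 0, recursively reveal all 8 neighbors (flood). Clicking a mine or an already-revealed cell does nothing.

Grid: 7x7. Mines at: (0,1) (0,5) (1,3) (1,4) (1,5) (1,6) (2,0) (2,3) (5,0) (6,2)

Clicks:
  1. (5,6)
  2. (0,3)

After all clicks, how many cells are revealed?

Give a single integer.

Click 1 (5,6) count=0: revealed 25 new [(2,4) (2,5) (2,6) (3,1) (3,2) (3,3) (3,4) (3,5) (3,6) (4,1) (4,2) (4,3) (4,4) (4,5) (4,6) (5,1) (5,2) (5,3) (5,4) (5,5) (5,6) (6,3) (6,4) (6,5) (6,6)] -> total=25
Click 2 (0,3) count=2: revealed 1 new [(0,3)] -> total=26

Answer: 26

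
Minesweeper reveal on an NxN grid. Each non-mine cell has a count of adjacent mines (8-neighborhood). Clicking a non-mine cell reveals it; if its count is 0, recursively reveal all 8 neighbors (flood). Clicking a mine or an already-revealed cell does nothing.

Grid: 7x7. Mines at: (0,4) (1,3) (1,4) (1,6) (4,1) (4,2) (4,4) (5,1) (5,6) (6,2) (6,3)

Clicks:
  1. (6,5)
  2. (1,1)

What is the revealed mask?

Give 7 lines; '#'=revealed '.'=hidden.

Click 1 (6,5) count=1: revealed 1 new [(6,5)] -> total=1
Click 2 (1,1) count=0: revealed 12 new [(0,0) (0,1) (0,2) (1,0) (1,1) (1,2) (2,0) (2,1) (2,2) (3,0) (3,1) (3,2)] -> total=13

Answer: ###....
###....
###....
###....
.......
.......
.....#.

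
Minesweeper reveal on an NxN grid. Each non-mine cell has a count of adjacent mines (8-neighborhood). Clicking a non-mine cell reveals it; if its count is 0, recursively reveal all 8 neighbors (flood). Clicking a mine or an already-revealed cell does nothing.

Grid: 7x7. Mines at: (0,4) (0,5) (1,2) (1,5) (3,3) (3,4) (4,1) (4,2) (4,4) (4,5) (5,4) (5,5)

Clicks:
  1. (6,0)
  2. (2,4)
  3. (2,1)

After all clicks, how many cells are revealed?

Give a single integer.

Answer: 10

Derivation:
Click 1 (6,0) count=0: revealed 8 new [(5,0) (5,1) (5,2) (5,3) (6,0) (6,1) (6,2) (6,3)] -> total=8
Click 2 (2,4) count=3: revealed 1 new [(2,4)] -> total=9
Click 3 (2,1) count=1: revealed 1 new [(2,1)] -> total=10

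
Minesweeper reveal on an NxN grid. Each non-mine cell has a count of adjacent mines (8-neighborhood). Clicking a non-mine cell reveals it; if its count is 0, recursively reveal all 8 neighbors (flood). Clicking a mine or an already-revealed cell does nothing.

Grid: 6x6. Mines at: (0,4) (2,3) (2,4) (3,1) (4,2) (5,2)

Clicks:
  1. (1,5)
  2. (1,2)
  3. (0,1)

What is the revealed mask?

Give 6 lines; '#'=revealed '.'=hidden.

Click 1 (1,5) count=2: revealed 1 new [(1,5)] -> total=1
Click 2 (1,2) count=1: revealed 1 new [(1,2)] -> total=2
Click 3 (0,1) count=0: revealed 10 new [(0,0) (0,1) (0,2) (0,3) (1,0) (1,1) (1,3) (2,0) (2,1) (2,2)] -> total=12

Answer: ####..
####.#
###...
......
......
......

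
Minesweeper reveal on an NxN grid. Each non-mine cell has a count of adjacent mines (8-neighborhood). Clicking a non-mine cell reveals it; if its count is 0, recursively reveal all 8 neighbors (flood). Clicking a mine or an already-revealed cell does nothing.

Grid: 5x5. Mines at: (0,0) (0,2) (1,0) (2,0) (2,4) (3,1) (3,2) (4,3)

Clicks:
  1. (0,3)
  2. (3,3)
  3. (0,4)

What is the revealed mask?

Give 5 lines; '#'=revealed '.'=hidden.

Click 1 (0,3) count=1: revealed 1 new [(0,3)] -> total=1
Click 2 (3,3) count=3: revealed 1 new [(3,3)] -> total=2
Click 3 (0,4) count=0: revealed 3 new [(0,4) (1,3) (1,4)] -> total=5

Answer: ...##
...##
.....
...#.
.....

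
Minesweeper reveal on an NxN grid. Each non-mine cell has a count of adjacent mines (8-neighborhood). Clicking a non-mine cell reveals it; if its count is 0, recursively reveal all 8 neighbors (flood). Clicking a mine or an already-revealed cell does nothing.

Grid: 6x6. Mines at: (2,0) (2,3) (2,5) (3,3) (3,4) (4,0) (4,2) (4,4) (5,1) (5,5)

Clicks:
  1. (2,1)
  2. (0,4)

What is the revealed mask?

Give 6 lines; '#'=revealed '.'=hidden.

Answer: ######
######
.#....
......
......
......

Derivation:
Click 1 (2,1) count=1: revealed 1 new [(2,1)] -> total=1
Click 2 (0,4) count=0: revealed 12 new [(0,0) (0,1) (0,2) (0,3) (0,4) (0,5) (1,0) (1,1) (1,2) (1,3) (1,4) (1,5)] -> total=13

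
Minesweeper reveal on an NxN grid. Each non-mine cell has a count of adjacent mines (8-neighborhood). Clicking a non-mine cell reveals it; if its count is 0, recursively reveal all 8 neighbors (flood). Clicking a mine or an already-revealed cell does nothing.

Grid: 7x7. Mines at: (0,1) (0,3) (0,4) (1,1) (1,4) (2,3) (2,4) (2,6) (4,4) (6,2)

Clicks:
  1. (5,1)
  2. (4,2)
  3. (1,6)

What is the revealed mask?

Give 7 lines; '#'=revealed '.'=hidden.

Answer: .......
......#
###....
####...
####...
####...
##.....

Derivation:
Click 1 (5,1) count=1: revealed 1 new [(5,1)] -> total=1
Click 2 (4,2) count=0: revealed 16 new [(2,0) (2,1) (2,2) (3,0) (3,1) (3,2) (3,3) (4,0) (4,1) (4,2) (4,3) (5,0) (5,2) (5,3) (6,0) (6,1)] -> total=17
Click 3 (1,6) count=1: revealed 1 new [(1,6)] -> total=18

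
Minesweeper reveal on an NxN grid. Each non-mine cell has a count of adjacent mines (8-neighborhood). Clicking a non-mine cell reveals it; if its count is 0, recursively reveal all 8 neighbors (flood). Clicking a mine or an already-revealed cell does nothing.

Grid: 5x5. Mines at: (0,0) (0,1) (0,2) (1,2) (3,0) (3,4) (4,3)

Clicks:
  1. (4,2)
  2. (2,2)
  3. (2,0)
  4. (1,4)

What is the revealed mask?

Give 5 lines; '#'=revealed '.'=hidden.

Answer: ...##
...##
#.###
.....
..#..

Derivation:
Click 1 (4,2) count=1: revealed 1 new [(4,2)] -> total=1
Click 2 (2,2) count=1: revealed 1 new [(2,2)] -> total=2
Click 3 (2,0) count=1: revealed 1 new [(2,0)] -> total=3
Click 4 (1,4) count=0: revealed 6 new [(0,3) (0,4) (1,3) (1,4) (2,3) (2,4)] -> total=9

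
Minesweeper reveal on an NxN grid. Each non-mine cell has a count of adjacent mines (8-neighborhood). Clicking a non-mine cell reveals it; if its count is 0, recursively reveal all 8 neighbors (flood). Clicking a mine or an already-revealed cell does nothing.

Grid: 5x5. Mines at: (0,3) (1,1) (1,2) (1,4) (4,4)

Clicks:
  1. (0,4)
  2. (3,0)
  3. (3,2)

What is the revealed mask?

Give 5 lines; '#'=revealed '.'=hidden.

Click 1 (0,4) count=2: revealed 1 new [(0,4)] -> total=1
Click 2 (3,0) count=0: revealed 12 new [(2,0) (2,1) (2,2) (2,3) (3,0) (3,1) (3,2) (3,3) (4,0) (4,1) (4,2) (4,3)] -> total=13
Click 3 (3,2) count=0: revealed 0 new [(none)] -> total=13

Answer: ....#
.....
####.
####.
####.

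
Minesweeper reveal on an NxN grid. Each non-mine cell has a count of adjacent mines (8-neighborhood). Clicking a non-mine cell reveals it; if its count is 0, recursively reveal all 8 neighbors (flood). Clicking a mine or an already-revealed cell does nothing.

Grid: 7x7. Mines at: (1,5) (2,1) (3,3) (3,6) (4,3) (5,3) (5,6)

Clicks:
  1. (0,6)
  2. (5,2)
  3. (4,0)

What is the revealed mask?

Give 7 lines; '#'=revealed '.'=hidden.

Click 1 (0,6) count=1: revealed 1 new [(0,6)] -> total=1
Click 2 (5,2) count=2: revealed 1 new [(5,2)] -> total=2
Click 3 (4,0) count=0: revealed 11 new [(3,0) (3,1) (3,2) (4,0) (4,1) (4,2) (5,0) (5,1) (6,0) (6,1) (6,2)] -> total=13

Answer: ......#
.......
.......
###....
###....
###....
###....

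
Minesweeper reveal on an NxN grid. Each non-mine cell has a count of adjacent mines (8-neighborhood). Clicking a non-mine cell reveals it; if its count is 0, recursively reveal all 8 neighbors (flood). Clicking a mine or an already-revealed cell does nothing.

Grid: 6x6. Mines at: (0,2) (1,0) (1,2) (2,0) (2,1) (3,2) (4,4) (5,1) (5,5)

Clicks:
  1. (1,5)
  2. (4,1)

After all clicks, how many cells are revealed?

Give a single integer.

Click 1 (1,5) count=0: revealed 12 new [(0,3) (0,4) (0,5) (1,3) (1,4) (1,5) (2,3) (2,4) (2,5) (3,3) (3,4) (3,5)] -> total=12
Click 2 (4,1) count=2: revealed 1 new [(4,1)] -> total=13

Answer: 13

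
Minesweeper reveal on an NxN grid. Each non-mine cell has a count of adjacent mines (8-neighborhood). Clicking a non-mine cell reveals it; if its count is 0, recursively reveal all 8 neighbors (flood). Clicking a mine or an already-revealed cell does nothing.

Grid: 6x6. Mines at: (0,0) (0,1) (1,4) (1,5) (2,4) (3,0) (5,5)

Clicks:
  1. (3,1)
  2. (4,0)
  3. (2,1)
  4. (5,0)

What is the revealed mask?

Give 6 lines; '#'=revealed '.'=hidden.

Click 1 (3,1) count=1: revealed 1 new [(3,1)] -> total=1
Click 2 (4,0) count=1: revealed 1 new [(4,0)] -> total=2
Click 3 (2,1) count=1: revealed 1 new [(2,1)] -> total=3
Click 4 (5,0) count=0: revealed 17 new [(1,1) (1,2) (1,3) (2,2) (2,3) (3,2) (3,3) (3,4) (4,1) (4,2) (4,3) (4,4) (5,0) (5,1) (5,2) (5,3) (5,4)] -> total=20

Answer: ......
.###..
.###..
.####.
#####.
#####.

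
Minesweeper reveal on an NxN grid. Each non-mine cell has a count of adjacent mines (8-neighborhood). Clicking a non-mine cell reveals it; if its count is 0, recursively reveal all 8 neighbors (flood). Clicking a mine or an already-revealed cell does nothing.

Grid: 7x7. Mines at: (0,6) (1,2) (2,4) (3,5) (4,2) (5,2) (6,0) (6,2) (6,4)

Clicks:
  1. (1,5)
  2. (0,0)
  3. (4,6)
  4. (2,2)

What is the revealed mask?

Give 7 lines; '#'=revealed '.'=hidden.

Answer: ##.....
##...#.
###....
##.....
##....#
##.....
.......

Derivation:
Click 1 (1,5) count=2: revealed 1 new [(1,5)] -> total=1
Click 2 (0,0) count=0: revealed 12 new [(0,0) (0,1) (1,0) (1,1) (2,0) (2,1) (3,0) (3,1) (4,0) (4,1) (5,0) (5,1)] -> total=13
Click 3 (4,6) count=1: revealed 1 new [(4,6)] -> total=14
Click 4 (2,2) count=1: revealed 1 new [(2,2)] -> total=15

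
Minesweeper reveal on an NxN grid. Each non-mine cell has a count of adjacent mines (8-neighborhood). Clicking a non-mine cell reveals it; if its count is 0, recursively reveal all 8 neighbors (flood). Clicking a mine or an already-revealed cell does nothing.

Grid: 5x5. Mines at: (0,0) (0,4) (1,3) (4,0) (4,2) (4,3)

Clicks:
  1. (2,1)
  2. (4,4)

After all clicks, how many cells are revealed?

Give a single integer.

Click 1 (2,1) count=0: revealed 9 new [(1,0) (1,1) (1,2) (2,0) (2,1) (2,2) (3,0) (3,1) (3,2)] -> total=9
Click 2 (4,4) count=1: revealed 1 new [(4,4)] -> total=10

Answer: 10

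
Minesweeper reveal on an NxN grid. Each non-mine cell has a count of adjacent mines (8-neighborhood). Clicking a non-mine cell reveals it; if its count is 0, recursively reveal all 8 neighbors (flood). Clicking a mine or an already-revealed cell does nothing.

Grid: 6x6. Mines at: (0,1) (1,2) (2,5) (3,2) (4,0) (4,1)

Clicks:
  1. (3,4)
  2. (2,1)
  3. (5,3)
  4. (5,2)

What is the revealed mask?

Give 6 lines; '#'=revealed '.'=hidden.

Click 1 (3,4) count=1: revealed 1 new [(3,4)] -> total=1
Click 2 (2,1) count=2: revealed 1 new [(2,1)] -> total=2
Click 3 (5,3) count=0: revealed 10 new [(3,3) (3,5) (4,2) (4,3) (4,4) (4,5) (5,2) (5,3) (5,4) (5,5)] -> total=12
Click 4 (5,2) count=1: revealed 0 new [(none)] -> total=12

Answer: ......
......
.#....
...###
..####
..####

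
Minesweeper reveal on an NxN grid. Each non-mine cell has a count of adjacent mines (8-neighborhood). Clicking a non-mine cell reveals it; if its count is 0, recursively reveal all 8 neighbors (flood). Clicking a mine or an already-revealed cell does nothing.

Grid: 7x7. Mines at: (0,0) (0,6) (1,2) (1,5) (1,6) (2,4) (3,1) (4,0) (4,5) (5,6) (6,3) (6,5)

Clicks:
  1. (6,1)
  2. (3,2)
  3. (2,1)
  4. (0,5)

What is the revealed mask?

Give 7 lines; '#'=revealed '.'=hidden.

Click 1 (6,1) count=0: revealed 6 new [(5,0) (5,1) (5,2) (6,0) (6,1) (6,2)] -> total=6
Click 2 (3,2) count=1: revealed 1 new [(3,2)] -> total=7
Click 3 (2,1) count=2: revealed 1 new [(2,1)] -> total=8
Click 4 (0,5) count=3: revealed 1 new [(0,5)] -> total=9

Answer: .....#.
.......
.#.....
..#....
.......
###....
###....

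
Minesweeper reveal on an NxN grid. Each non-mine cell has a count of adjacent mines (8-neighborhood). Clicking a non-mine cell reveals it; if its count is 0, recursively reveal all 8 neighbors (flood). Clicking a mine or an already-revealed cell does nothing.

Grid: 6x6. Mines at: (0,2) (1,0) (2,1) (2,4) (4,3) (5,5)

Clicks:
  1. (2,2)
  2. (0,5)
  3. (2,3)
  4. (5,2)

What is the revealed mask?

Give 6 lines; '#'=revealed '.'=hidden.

Answer: ...###
...###
..##..
......
......
..#...

Derivation:
Click 1 (2,2) count=1: revealed 1 new [(2,2)] -> total=1
Click 2 (0,5) count=0: revealed 6 new [(0,3) (0,4) (0,5) (1,3) (1,4) (1,5)] -> total=7
Click 3 (2,3) count=1: revealed 1 new [(2,3)] -> total=8
Click 4 (5,2) count=1: revealed 1 new [(5,2)] -> total=9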